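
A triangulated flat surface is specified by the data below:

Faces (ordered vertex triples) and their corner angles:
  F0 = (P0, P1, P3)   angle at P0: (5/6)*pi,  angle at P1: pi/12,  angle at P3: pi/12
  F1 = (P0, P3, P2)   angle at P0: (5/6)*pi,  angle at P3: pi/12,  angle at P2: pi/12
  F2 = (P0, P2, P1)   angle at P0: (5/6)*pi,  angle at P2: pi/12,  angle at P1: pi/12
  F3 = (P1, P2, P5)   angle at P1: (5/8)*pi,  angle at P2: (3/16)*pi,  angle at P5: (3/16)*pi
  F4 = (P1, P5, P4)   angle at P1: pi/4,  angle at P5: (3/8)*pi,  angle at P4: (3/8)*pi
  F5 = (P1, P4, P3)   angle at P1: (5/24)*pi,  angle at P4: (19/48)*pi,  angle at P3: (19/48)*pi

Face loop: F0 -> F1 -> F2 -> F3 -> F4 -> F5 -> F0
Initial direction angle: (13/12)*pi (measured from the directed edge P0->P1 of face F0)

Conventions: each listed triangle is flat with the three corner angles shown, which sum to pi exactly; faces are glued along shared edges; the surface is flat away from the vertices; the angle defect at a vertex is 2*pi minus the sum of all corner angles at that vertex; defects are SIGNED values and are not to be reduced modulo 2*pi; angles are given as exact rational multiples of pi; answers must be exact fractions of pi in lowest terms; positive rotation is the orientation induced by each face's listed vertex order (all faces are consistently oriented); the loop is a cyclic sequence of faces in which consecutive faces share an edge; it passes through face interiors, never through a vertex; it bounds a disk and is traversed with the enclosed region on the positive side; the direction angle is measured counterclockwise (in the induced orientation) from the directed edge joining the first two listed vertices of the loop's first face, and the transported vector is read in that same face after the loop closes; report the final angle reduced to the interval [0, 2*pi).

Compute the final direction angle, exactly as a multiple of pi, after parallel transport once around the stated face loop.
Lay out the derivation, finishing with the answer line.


enclosed vertex P0: corner angles sum to (5/2)*pi, defect = 2*pi - (5/2)*pi = -pi/2
enclosed vertex P1: corner angles sum to (5/4)*pi, defect = 2*pi - (5/4)*pi = (3/4)*pi
the rotation equals the total enclosed defect, so the final angle is initial + defects (mod 2*pi)
final angle = (13/12)*pi + pi/4 = (4/3)*pi (mod 2*pi)

Answer: final direction angle = (4/3)*pi


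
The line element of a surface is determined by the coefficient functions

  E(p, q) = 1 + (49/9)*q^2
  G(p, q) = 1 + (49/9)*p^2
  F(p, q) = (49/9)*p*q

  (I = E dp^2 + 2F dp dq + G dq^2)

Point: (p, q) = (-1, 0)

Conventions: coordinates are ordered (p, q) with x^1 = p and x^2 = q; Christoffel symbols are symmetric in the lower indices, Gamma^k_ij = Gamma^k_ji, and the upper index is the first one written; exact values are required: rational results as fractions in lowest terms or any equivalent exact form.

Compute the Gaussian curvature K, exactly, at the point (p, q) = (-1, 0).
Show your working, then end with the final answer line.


E = 1, F = 0, G = 58/9, EG - F^2 = 58/9 at the point
E_p = 0, E_q = 0, F_p = 0, F_q = -49/9, G_p = -98/9, G_q = 0
E_qq = 98/9, F_pq = 49/9, G_pp = 98/9
By Brioschi, K is (det M1 - det M2) divided by (EG - F^2) squared.
M1 = [[-E_qq/2 + F_pq - G_pp/2, E_p/2, F_p - E_q/2], [F_q - G_p/2, E, F], [G_q/2, F, G]] = [[-49/9, 0, 0], [0, 1, 0], [0, 0, 58/9]]; det M1 = -2842/81
M2 = [[0, E_q/2, G_p/2], [E_q/2, E, F], [G_p/2, F, G]] = [[0, 0, -49/9], [0, 1, 0], [-49/9, 0, 58/9]]; det M2 = -2401/81
det M1 - det M2 = -49/9; K = -49/9 / (58/9)^2 = -441/3364

Answer: K = -441/3364


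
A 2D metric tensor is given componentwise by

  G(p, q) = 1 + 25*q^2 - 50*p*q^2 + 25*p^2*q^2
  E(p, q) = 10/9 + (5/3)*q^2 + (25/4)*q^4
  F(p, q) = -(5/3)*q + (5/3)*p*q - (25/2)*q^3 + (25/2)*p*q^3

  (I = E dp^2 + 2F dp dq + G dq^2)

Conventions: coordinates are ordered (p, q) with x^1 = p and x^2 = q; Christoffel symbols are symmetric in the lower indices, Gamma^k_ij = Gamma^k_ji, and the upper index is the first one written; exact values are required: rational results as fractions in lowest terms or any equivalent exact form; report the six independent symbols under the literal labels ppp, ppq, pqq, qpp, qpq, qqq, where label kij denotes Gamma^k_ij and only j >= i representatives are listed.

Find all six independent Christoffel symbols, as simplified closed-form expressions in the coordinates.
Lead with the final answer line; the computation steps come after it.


Answer: Gamma_ppp = 0, Gamma_ppq = (90*q^3 + 12*q)/(180*p^2*q^2 - 360*p*q^2 + 45*q^4 + 192*q^2 + 8), Gamma_pqq = (90*p*q^2 + 12*p - 90*q^2 - 12)/(180*p^2*q^2 - 360*p*q^2 + 45*q^4 + 192*q^2 + 8), Gamma_qpp = 0, Gamma_qpq = (180*p*q^2 - 180*q^2)/(180*p^2*q^2 - 360*p*q^2 + 45*q^4 + 192*q^2 + 8), Gamma_qqq = (180*p^2*q - 360*p*q + 180*q)/(180*p^2*q^2 - 360*p*q^2 + 45*q^4 + 192*q^2 + 8)

E = 10/9 + (5/3)*q^2 + (25/4)*q^4; F = -(5/3)*q + (5/3)*p*q - (25/2)*q^3 + (25/2)*p*q^3; G = 1 + 25*q^2 - 50*p*q^2 + 25*p^2*q^2
Gamma^k_ij = (1/2) g^{kl} (d_i g_jl + d_j g_il - d_l g_ij), with g^inv = (1/(EG-F^2)) [[G, -F], [-F, E]]
first partials: E_p = 0, E_q = (10/3)*q + 25*q^3, F_p = (5/3)*q + (25/2)*q^3, F_q = -5/3 + (5/3)*p - (75/2)*q^2 + (75/2)*p*q^2, G_p = -50*q^2 + 50*p*q^2, G_q = 50*q - 100*p*q + 50*p^2*q
D = EG - F^2 = 10/9 + (80/3)*q^2 - 50*p*q^2 + (25/4)*q^4 + 25*p^2*q^2
expanded: Gamma^p_pp = (G E_p - 2F F_p + F E_q)/(2D), Gamma^p_pq = (G E_q - F G_p)/(2D), Gamma^p_qq = (2G F_q - G G_p - F G_q)/(2D), Gamma^q_pp = (2E F_p - E E_q - F E_p)/(2D), Gamma^q_pq = (E G_p - F E_q)/(2D), Gamma^q_qq = (E G_q - 2F F_q + F G_p)/(2D); substitute and cancel common factors


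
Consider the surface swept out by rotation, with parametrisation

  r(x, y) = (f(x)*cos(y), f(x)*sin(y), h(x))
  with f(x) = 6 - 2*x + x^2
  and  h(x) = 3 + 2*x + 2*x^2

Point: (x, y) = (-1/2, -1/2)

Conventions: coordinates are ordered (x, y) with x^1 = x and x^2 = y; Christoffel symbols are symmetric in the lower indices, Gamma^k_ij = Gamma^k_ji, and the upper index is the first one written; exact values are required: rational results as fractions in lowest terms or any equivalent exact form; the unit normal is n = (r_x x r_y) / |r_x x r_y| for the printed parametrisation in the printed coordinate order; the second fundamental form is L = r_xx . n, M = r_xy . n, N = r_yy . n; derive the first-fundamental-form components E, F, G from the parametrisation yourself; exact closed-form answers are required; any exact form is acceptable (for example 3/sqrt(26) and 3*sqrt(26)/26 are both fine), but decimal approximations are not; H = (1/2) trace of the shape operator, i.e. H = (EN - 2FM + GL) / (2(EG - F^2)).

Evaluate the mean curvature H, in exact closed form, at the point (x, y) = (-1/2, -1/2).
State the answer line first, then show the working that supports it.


Answer: H = -2/9

f = 29/4, f' = -3, f'' = 2, h' = 0, h'' = 4
E = 9, F = 0, G = 841/16; answer radicand W^2 = 9
unnormalised second-form numerators: l = -12, m = 0, n = 0; L = l/sqrt(9), and similarly M = m/sqrt(W^2), N = n/sqrt(W^2)
H = (E*n - 2*F*m + G*l) / (2*(EG - F^2)*sqrt(W^2)); E*n - 2*F*m + G*l = -2523/4, EG - F^2 = 7569/16, so H = (-2/3)/sqrt(9)


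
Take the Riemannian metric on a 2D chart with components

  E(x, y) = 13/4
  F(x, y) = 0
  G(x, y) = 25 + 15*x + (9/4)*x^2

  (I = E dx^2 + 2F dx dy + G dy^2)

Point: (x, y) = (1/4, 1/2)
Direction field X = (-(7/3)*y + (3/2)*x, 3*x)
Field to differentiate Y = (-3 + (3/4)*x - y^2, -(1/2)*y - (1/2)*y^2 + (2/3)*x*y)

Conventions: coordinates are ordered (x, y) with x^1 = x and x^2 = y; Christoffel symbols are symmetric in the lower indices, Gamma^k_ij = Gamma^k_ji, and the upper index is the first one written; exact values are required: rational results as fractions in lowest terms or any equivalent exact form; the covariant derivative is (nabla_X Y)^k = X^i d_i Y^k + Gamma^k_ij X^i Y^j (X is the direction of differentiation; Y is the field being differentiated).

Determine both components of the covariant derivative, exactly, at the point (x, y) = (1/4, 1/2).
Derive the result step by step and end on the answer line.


E = 13/4, F = 0, G = 1849/64 at the point
E_x = 0, E_y = 0, F_x = 0, F_y = 0, G_x = 129/8, G_y = 0
EG - F^2 = 24037/256;  g^inv = (256/24037) * [[1849/64, 0], [0, 13/4]]
first-kind symbols [ij,l] = (1/2)(d_i g_jl + d_j g_il - d_l g_ij): [xx,x] = E_x/2 = 0, [xx,y] = F_x - E_y/2 = 0, [xy,x] = E_y/2 = 0, [xy,y] = G_x/2 = 129/16, [yy,x] = F_y - G_x/2 = -129/16, [yy,y] = G_y/2 = 0
Gamma^x_ij = (G*[ij,x] - F*[ij,y])/(EG - F^2), Gamma^y_ij = (E*[ij,y] - F*[ij,x])/(EG - F^2)
Gamma_xxx = 0, Gamma_xxy = 0, Gamma_xyy = -129/52, Gamma_yxx = 0, Gamma_yxy = 12/43, Gamma_yyy = 0
X = (-19/24, 3/4), Y = (-49/16, -7/24) at the point

Answer: (nabla_X Y)^x = -1333/1664, (nabla_X Y)^y = -4537/3096


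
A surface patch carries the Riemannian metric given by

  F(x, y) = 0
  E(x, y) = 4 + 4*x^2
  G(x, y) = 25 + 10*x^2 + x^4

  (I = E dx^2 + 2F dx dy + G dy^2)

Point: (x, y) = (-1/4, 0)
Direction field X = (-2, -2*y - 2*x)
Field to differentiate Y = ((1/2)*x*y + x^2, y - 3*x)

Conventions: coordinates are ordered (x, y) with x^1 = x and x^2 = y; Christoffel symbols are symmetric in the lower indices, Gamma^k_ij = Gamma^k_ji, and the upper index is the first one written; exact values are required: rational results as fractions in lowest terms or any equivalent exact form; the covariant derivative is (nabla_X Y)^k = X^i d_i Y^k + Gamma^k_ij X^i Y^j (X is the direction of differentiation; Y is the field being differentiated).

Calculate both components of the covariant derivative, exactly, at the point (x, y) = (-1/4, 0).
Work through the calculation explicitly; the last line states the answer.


E = 17/4, F = 0, G = 6561/256 at the point
E_x = -2, E_y = 0, F_x = 0, F_y = 0, G_x = -81/16, G_y = 0
EG - F^2 = 111537/1024;  g^inv = (1024/111537) * [[6561/256, 0], [0, 17/4]]
first-kind symbols [ij,l] = (1/2)(d_i g_jl + d_j g_il - d_l g_ij): [xx,x] = E_x/2 = -1, [xx,y] = F_x - E_y/2 = 0, [xy,x] = E_y/2 = 0, [xy,y] = G_x/2 = -81/32, [yy,x] = F_y - G_x/2 = 81/32, [yy,y] = G_y/2 = 0
Gamma^x_ij = (G*[ij,x] - F*[ij,y])/(EG - F^2), Gamma^y_ij = (E*[ij,y] - F*[ij,x])/(EG - F^2)
Gamma_xxx = -4/17, Gamma_xxy = 0, Gamma_xyy = 81/136, Gamma_yxx = 0, Gamma_yxy = -8/81, Gamma_yyy = 0
X = (-2, 1/2), Y = (1/16, 3/4) at the point

Answer: (nabla_X Y)^x = 1295/1088, (nabla_X Y)^y = 2153/324


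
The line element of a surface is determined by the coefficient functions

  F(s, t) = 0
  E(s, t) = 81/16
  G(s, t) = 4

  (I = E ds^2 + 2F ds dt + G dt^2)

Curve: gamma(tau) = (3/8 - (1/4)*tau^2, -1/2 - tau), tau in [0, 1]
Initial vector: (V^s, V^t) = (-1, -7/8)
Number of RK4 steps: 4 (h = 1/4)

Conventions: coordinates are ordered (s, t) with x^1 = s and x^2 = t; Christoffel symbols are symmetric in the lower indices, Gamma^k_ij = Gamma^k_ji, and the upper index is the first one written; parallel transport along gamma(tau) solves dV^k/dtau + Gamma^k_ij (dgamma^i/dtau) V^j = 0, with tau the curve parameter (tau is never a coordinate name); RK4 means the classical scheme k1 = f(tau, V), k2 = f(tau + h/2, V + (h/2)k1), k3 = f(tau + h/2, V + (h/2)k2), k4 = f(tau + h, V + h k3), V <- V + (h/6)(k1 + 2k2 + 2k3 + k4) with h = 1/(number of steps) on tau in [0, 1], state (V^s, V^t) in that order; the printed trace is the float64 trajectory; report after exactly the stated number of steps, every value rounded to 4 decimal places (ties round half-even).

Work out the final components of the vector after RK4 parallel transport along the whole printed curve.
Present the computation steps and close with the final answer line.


gamma'(tau) = (-(1/2)*tau, -1); f(tau, V)^k = -Gamma^k_ij(gamma(tau)) gamma'^i(tau) V^j; h = 1/4; intermediate values shown to 6 dp
curve data and Christoffel symbols at the stage parameters:
  tau = 0.000000: gamma = (0.375000, -0.500000), gamma' = (0.000000, -1.000000); Gamma_sss = 0.000000, Gamma_sst = 0.000000, Gamma_stt = 0.000000, Gamma_tss = 0.000000, Gamma_tst = 0.000000, Gamma_ttt = 0.000000
  tau = 0.125000: gamma = (0.371094, -0.625000), gamma' = (-0.062500, -1.000000); Gamma_sss = 0.000000, Gamma_sst = 0.000000, Gamma_stt = 0.000000, Gamma_tss = 0.000000, Gamma_tst = 0.000000, Gamma_ttt = 0.000000
  tau = 0.250000: gamma = (0.359375, -0.750000), gamma' = (-0.125000, -1.000000); Gamma_sss = 0.000000, Gamma_sst = 0.000000, Gamma_stt = 0.000000, Gamma_tss = 0.000000, Gamma_tst = 0.000000, Gamma_ttt = 0.000000
  tau = 0.375000: gamma = (0.339844, -0.875000), gamma' = (-0.187500, -1.000000); Gamma_sss = 0.000000, Gamma_sst = 0.000000, Gamma_stt = 0.000000, Gamma_tss = 0.000000, Gamma_tst = 0.000000, Gamma_ttt = 0.000000
  tau = 0.500000: gamma = (0.312500, -1.000000), gamma' = (-0.250000, -1.000000); Gamma_sss = 0.000000, Gamma_sst = 0.000000, Gamma_stt = 0.000000, Gamma_tss = 0.000000, Gamma_tst = 0.000000, Gamma_ttt = 0.000000
  tau = 0.625000: gamma = (0.277344, -1.125000), gamma' = (-0.312500, -1.000000); Gamma_sss = 0.000000, Gamma_sst = 0.000000, Gamma_stt = 0.000000, Gamma_tss = 0.000000, Gamma_tst = 0.000000, Gamma_ttt = 0.000000
  tau = 0.750000: gamma = (0.234375, -1.250000), gamma' = (-0.375000, -1.000000); Gamma_sss = 0.000000, Gamma_sst = 0.000000, Gamma_stt = 0.000000, Gamma_tss = 0.000000, Gamma_tst = 0.000000, Gamma_ttt = 0.000000
  tau = 0.875000: gamma = (0.183594, -1.375000), gamma' = (-0.437500, -1.000000); Gamma_sss = 0.000000, Gamma_sst = 0.000000, Gamma_stt = 0.000000, Gamma_tss = 0.000000, Gamma_tst = 0.000000, Gamma_ttt = 0.000000
  tau = 1.000000: gamma = (0.125000, -1.500000), gamma' = (-0.500000, -1.000000); Gamma_sss = 0.000000, Gamma_sst = 0.000000, Gamma_stt = 0.000000, Gamma_tss = 0.000000, Gamma_tst = 0.000000, Gamma_ttt = 0.000000
step 0: V^s = -1.0000, V^t = -0.8750
step 1: k1 = (0.000000, 0.000000), k2 = (0.000000, 0.000000), k3 = (0.000000, 0.000000), k4 = (0.000000, 0.000000); V <- V + (h/6)(k1 + 2k2 + 2k3 + k4): V^s = -1.0000, V^t = -0.8750
step 2: k1 = (0.000000, 0.000000), k2 = (0.000000, 0.000000), k3 = (0.000000, 0.000000), k4 = (0.000000, 0.000000); V <- V + (h/6)(k1 + 2k2 + 2k3 + k4): V^s = -1.0000, V^t = -0.8750
step 3: k1 = (0.000000, 0.000000), k2 = (0.000000, 0.000000), k3 = (0.000000, 0.000000), k4 = (0.000000, 0.000000); V <- V + (h/6)(k1 + 2k2 + 2k3 + k4): V^s = -1.0000, V^t = -0.8750
step 4: k1 = (0.000000, 0.000000), k2 = (0.000000, 0.000000), k3 = (0.000000, 0.000000), k4 = (0.000000, 0.000000); V <- V + (h/6)(k1 + 2k2 + 2k3 + k4): V^s = -1.0000, V^t = -0.8750

Answer: V^s = -1.0000, V^t = -0.8750


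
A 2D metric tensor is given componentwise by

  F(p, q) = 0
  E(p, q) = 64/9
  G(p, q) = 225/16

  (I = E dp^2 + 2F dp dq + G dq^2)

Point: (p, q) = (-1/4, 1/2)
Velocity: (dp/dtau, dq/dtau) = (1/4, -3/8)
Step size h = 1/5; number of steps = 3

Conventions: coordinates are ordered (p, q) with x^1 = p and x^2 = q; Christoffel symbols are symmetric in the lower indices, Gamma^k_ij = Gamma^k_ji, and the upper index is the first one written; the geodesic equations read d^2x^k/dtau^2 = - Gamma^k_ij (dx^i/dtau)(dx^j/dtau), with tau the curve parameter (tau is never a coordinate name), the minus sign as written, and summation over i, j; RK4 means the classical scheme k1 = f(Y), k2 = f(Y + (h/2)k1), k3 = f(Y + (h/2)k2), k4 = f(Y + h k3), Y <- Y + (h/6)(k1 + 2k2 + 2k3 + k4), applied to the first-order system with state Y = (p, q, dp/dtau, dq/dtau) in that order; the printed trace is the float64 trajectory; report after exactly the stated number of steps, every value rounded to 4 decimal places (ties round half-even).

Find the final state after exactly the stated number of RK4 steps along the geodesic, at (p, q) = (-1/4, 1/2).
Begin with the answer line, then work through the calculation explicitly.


Answer: p = -0.1000, q = 0.2750, dp/dtau = 0.2500, dq/dtau = -0.3750

f(Y) = (dp/dtau, dq/dtau, -Gamma^p_ij Y'^i Y'^j, -Gamma^q_ij Y'^i Y'^j) with the Gammas evaluated at the stage position; h = 0.200000; intermediate values shown to 6 dp
step 0: p = -0.2500, q = 0.5000, dp/dtau = 0.2500, dq/dtau = -0.3750
step 1:
  k1: at (p, q) = (-0.250000, 0.500000), (dp/dtau, dq/dtau) = (0.250000, -0.375000); Gamma_ppp = 0.000000, Gamma_ppq = 0.000000, Gamma_pqq = 0.000000, Gamma_qpp = 0.000000, Gamma_qpq = 0.000000, Gamma_qqq = 0.000000; k1 = (0.250000, -0.375000, 0.000000, 0.000000)
  k2: at (p, q) = (-0.225000, 0.462500), (dp/dtau, dq/dtau) = (0.250000, -0.375000); Gamma_ppp = 0.000000, Gamma_ppq = 0.000000, Gamma_pqq = 0.000000, Gamma_qpp = 0.000000, Gamma_qpq = 0.000000, Gamma_qqq = 0.000000; k2 = (0.250000, -0.375000, 0.000000, 0.000000)
  k3: at (p, q) = (-0.225000, 0.462500), (dp/dtau, dq/dtau) = (0.250000, -0.375000); Gamma_ppp = 0.000000, Gamma_ppq = 0.000000, Gamma_pqq = 0.000000, Gamma_qpp = 0.000000, Gamma_qpq = 0.000000, Gamma_qqq = 0.000000; k3 = (0.250000, -0.375000, 0.000000, 0.000000)
  k4: at (p, q) = (-0.200000, 0.425000), (dp/dtau, dq/dtau) = (0.250000, -0.375000); Gamma_ppp = 0.000000, Gamma_ppq = 0.000000, Gamma_pqq = 0.000000, Gamma_qpp = 0.000000, Gamma_qpq = 0.000000, Gamma_qqq = 0.000000; k4 = (0.250000, -0.375000, 0.000000, 0.000000)
  Y <- Y + (h/6)(k1 + 2k2 + 2k3 + k4): p = -0.2000, q = 0.4250, dp/dtau = 0.2500, dq/dtau = -0.3750
step 2:
  k1: at (p, q) = (-0.200000, 0.425000), (dp/dtau, dq/dtau) = (0.250000, -0.375000); Gamma_ppp = 0.000000, Gamma_ppq = 0.000000, Gamma_pqq = 0.000000, Gamma_qpp = 0.000000, Gamma_qpq = 0.000000, Gamma_qqq = 0.000000; k1 = (0.250000, -0.375000, 0.000000, 0.000000)
  k2: at (p, q) = (-0.175000, 0.387500), (dp/dtau, dq/dtau) = (0.250000, -0.375000); Gamma_ppp = 0.000000, Gamma_ppq = 0.000000, Gamma_pqq = 0.000000, Gamma_qpp = 0.000000, Gamma_qpq = 0.000000, Gamma_qqq = 0.000000; k2 = (0.250000, -0.375000, 0.000000, 0.000000)
  k3: at (p, q) = (-0.175000, 0.387500), (dp/dtau, dq/dtau) = (0.250000, -0.375000); Gamma_ppp = 0.000000, Gamma_ppq = 0.000000, Gamma_pqq = 0.000000, Gamma_qpp = 0.000000, Gamma_qpq = 0.000000, Gamma_qqq = 0.000000; k3 = (0.250000, -0.375000, 0.000000, 0.000000)
  k4: at (p, q) = (-0.150000, 0.350000), (dp/dtau, dq/dtau) = (0.250000, -0.375000); Gamma_ppp = 0.000000, Gamma_ppq = 0.000000, Gamma_pqq = 0.000000, Gamma_qpp = 0.000000, Gamma_qpq = 0.000000, Gamma_qqq = 0.000000; k4 = (0.250000, -0.375000, 0.000000, 0.000000)
  Y <- Y + (h/6)(k1 + 2k2 + 2k3 + k4): p = -0.1500, q = 0.3500, dp/dtau = 0.2500, dq/dtau = -0.3750
step 3:
  k1: at (p, q) = (-0.150000, 0.350000), (dp/dtau, dq/dtau) = (0.250000, -0.375000); Gamma_ppp = 0.000000, Gamma_ppq = 0.000000, Gamma_pqq = 0.000000, Gamma_qpp = 0.000000, Gamma_qpq = 0.000000, Gamma_qqq = 0.000000; k1 = (0.250000, -0.375000, 0.000000, 0.000000)
  k2: at (p, q) = (-0.125000, 0.312500), (dp/dtau, dq/dtau) = (0.250000, -0.375000); Gamma_ppp = 0.000000, Gamma_ppq = 0.000000, Gamma_pqq = 0.000000, Gamma_qpp = 0.000000, Gamma_qpq = 0.000000, Gamma_qqq = 0.000000; k2 = (0.250000, -0.375000, 0.000000, 0.000000)
  k3: at (p, q) = (-0.125000, 0.312500), (dp/dtau, dq/dtau) = (0.250000, -0.375000); Gamma_ppp = 0.000000, Gamma_ppq = 0.000000, Gamma_pqq = 0.000000, Gamma_qpp = 0.000000, Gamma_qpq = 0.000000, Gamma_qqq = 0.000000; k3 = (0.250000, -0.375000, 0.000000, 0.000000)
  k4: at (p, q) = (-0.100000, 0.275000), (dp/dtau, dq/dtau) = (0.250000, -0.375000); Gamma_ppp = 0.000000, Gamma_ppq = 0.000000, Gamma_pqq = 0.000000, Gamma_qpp = 0.000000, Gamma_qpq = 0.000000, Gamma_qqq = 0.000000; k4 = (0.250000, -0.375000, 0.000000, 0.000000)
  Y <- Y + (h/6)(k1 + 2k2 + 2k3 + k4): p = -0.1000, q = 0.2750, dp/dtau = 0.2500, dq/dtau = -0.3750


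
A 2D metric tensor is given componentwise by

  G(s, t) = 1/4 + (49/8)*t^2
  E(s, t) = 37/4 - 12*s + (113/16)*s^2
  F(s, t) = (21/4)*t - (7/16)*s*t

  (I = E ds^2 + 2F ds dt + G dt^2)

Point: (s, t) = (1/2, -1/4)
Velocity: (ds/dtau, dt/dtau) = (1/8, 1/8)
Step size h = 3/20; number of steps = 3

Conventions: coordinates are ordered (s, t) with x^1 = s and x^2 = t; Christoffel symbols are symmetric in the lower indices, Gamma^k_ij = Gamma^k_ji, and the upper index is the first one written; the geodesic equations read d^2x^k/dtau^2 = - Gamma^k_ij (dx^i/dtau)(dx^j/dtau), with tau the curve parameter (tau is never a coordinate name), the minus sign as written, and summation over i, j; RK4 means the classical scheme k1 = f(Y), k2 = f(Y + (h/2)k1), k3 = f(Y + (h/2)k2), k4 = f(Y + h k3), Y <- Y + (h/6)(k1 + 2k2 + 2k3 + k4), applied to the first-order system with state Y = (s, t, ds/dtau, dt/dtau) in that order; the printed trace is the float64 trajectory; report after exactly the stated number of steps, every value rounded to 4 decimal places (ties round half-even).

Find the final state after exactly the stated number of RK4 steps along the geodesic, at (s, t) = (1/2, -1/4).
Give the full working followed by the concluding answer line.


f(Y) = (ds/dtau, dt/dtau, -Gamma^s_ij Y'^i Y'^j, -Gamma^t_ij Y'^i Y'^j) with the Gammas evaluated at the stage position; h = 0.150000; intermediate values shown to 6 dp
step 0: s = 0.5000, t = -0.2500, ds/dtau = 0.1250, dt/dtau = 0.1250
step 1:
  k1: at (s, t) = (0.500000, -0.250000), (ds/dtau, dt/dtau) = (0.125000, 0.125000); Gamma_sss = -0.894981, Gamma_sst = 0.000000, Gamma_stt = 0.790154, Gamma_tss = -1.606073, Gamma_tst = 0.000000, Gamma_ttt = -0.849201; k1 = (0.125000, 0.125000, 0.001638, 0.038364)
  k2: at (s, t) = (0.509375, -0.240625), (ds/dtau, dt/dtau) = (0.125123, 0.127877); Gamma_sss = -0.859618, Gamma_sst = 0.000000, Gamma_stt = 0.815163, Gamma_tss = -1.545663, Gamma_tst = 0.000000, Gamma_ttt = -0.806696; k2 = (0.125123, 0.127877, 0.000128, 0.037390)
  k3: at (s, t) = (0.509384, -0.240409), (ds/dtau, dt/dtau) = (0.125010, 0.127804); Gamma_sss = -0.859062, Gamma_sst = 0.000000, Gamma_stt = 0.815459, Gamma_tss = -1.544789, Gamma_tst = 0.000000, Gamma_ttt = -0.806230; k3 = (0.125010, 0.127804, 0.000105, 0.037310)
  k4: at (s, t) = (0.518751, -0.230829), (ds/dtau, dt/dtau) = (0.125016, 0.130596); Gamma_sss = -0.822663, Gamma_sst = 0.000000, Gamma_stt = 0.840267, Gamma_tss = -1.479756, Gamma_tst = 0.000000, Gamma_ttt = -0.762672; k4 = (0.125016, 0.130596, -0.001474, 0.036135)
  Y <- Y + (h/6)(k1 + 2k2 + 2k3 + k4): s = 0.5188, t = -0.2308, ds/dtau = 0.1250, dt/dtau = 0.1306
step 2:
  k1: at (s, t) = (0.518757, -0.230826), (ds/dtau, dt/dtau) = (0.125016, 0.130597); Gamma_sss = -0.822647, Gamma_sst = 0.000000, Gamma_stt = 0.840278, Gamma_tss = -1.479726, Gamma_tst = 0.000000, Gamma_ttt = -0.762651; k1 = (0.125016, 0.130597, -0.001474, 0.036134)
  k2: at (s, t) = (0.528133, -0.221031), (ds/dtau, dt/dtau) = (0.124905, 0.133308); Gamma_sss = -0.785393, Gamma_sst = 0.000000, Gamma_stt = 0.864801, Gamma_tss = -1.410266, Gamma_tst = 0.000000, Gamma_ttt = -0.718191; k2 = (0.124905, 0.133308, -0.003115, 0.034765)
  k3: at (s, t) = (0.528125, -0.220828), (ds/dtau, dt/dtau) = (0.124782, 0.133205); Gamma_sss = -0.784909, Gamma_sst = 0.000000, Gamma_stt = 0.865042, Gamma_tss = -1.409406, Gamma_tst = 0.000000, Gamma_ttt = -0.717760; k3 = (0.124782, 0.133205, -0.003127, 0.034681)
  k4: at (s, t) = (0.537474, -0.210845), (ds/dtau, dt/dtau) = (0.124547, 0.135800); Gamma_sss = -0.747182, Gamma_sst = 0.000000, Gamma_stt = 0.889063, Gamma_tss = -1.336026, Gamma_tst = 0.000000, Gamma_ttt = -0.672745; k4 = (0.124547, 0.135800, -0.004805, 0.033131)
  Y <- Y + (h/6)(k1 + 2k2 + 2k3 + k4): s = 0.5375, t = -0.2108, ds/dtau = 0.1245, dt/dtau = 0.1358
step 3:
  k1: at (s, t) = (0.537480, -0.210840), (ds/dtau, dt/dtau) = (0.124547, 0.135801); Gamma_sss = -0.747162, Gamma_sst = 0.000000, Gamma_stt = 0.889077, Gamma_tss = -1.335985, Gamma_tst = 0.000000, Gamma_ttt = -0.672719; k1 = (0.124547, 0.135801, -0.004806, 0.033130)
  k2: at (s, t) = (0.546821, -0.200655), (ds/dtau, dt/dtau) = (0.124186, 0.138286); Gamma_sss = -0.709160, Gamma_sst = 0.000000, Gamma_stt = 0.912522, Gamma_tss = -1.258999, Gamma_tst = 0.000000, Gamma_ttt = -0.627317; k2 = (0.124186, 0.138286, -0.006513, 0.031413)
  k3: at (s, t) = (0.546794, -0.200469), (ds/dtau, dt/dtau) = (0.124058, 0.138157); Gamma_sss = -0.708774, Gamma_sst = 0.000000, Gamma_stt = 0.912702, Gamma_tss = -1.258212, Gamma_tst = 0.000000, Gamma_ttt = -0.626943; k3 = (0.124058, 0.138157, -0.006513, 0.031331)
  k4: at (s, t) = (0.556089, -0.190117), (ds/dtau, dt/dtau) = (0.123570, 0.140501); Gamma_sss = -0.670934, Gamma_sst = 0.000000, Gamma_stt = 0.935359, Gamma_tss = -1.178356, Gamma_tst = 0.000000, Gamma_ttt = -0.581552; k4 = (0.123570, 0.140501, -0.008220, 0.029473)
  Y <- Y + (h/6)(k1 + 2k2 + 2k3 + k4): s = 0.5561, t = -0.1901, ds/dtau = 0.1236, dt/dtau = 0.1405

Answer: s = 0.5561, t = -0.1901, ds/dtau = 0.1236, dt/dtau = 0.1405


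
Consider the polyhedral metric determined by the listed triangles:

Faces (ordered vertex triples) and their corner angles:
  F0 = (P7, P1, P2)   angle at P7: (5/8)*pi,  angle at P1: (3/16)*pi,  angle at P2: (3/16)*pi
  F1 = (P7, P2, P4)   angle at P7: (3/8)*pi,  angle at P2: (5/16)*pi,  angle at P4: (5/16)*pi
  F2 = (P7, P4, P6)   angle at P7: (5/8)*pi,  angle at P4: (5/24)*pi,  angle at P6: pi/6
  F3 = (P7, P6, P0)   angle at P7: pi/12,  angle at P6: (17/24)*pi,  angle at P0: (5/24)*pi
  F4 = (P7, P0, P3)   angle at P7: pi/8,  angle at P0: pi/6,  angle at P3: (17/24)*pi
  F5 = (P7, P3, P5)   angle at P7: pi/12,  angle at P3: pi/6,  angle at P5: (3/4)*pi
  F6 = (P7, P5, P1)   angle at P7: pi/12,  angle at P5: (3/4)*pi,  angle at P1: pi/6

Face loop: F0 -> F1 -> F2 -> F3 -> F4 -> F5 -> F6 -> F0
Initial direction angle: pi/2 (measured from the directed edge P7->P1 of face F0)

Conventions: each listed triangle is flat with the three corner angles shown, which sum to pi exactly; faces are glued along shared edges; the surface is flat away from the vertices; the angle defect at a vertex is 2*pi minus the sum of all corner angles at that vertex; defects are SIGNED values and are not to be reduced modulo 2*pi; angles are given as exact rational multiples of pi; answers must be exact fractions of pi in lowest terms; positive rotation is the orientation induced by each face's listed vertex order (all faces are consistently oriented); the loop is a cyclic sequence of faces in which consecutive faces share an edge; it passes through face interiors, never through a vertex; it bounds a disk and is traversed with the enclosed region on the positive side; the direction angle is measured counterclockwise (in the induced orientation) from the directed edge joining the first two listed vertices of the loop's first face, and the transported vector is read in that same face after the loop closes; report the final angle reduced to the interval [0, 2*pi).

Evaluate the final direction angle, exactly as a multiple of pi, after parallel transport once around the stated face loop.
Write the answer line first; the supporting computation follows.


Answer: final direction angle = pi/2

enclosed vertex P7: corner angles sum to 2*pi, defect = 2*pi - 2*pi = 0
final direction = starting direction + enclosed defect total, reduced mod 2*pi (induced orientation)
final angle = pi/2 + 0 = pi/2 (mod 2*pi)


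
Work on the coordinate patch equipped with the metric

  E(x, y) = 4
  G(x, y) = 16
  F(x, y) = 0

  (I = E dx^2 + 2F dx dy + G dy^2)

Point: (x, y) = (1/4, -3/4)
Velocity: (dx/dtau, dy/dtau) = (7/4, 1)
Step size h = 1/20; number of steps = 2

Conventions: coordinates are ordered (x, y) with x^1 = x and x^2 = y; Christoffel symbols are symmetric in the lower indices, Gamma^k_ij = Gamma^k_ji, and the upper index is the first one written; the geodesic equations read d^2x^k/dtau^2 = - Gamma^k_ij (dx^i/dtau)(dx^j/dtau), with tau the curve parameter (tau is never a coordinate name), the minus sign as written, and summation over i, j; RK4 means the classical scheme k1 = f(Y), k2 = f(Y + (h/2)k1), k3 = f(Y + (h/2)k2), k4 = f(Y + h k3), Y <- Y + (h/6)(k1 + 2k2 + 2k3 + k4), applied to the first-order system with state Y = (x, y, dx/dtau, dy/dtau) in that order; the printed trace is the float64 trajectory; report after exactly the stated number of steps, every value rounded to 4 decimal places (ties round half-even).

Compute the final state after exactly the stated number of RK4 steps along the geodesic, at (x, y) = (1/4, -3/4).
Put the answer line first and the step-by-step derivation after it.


Answer: x = 0.4250, y = -0.6500, dx/dtau = 1.7500, dy/dtau = 1.0000

f(Y) = (dx/dtau, dy/dtau, -Gamma^x_ij Y'^i Y'^j, -Gamma^y_ij Y'^i Y'^j) with the Gammas evaluated at the stage position; h = 0.050000; intermediate values shown to 6 dp
step 0: x = 0.2500, y = -0.7500, dx/dtau = 1.7500, dy/dtau = 1.0000
step 1:
  k1: at (x, y) = (0.250000, -0.750000), (dx/dtau, dy/dtau) = (1.750000, 1.000000); Gamma_xxx = 0.000000, Gamma_xxy = 0.000000, Gamma_xyy = 0.000000, Gamma_yxx = 0.000000, Gamma_yxy = 0.000000, Gamma_yyy = 0.000000; k1 = (1.750000, 1.000000, 0.000000, 0.000000)
  k2: at (x, y) = (0.293750, -0.725000), (dx/dtau, dy/dtau) = (1.750000, 1.000000); Gamma_xxx = 0.000000, Gamma_xxy = 0.000000, Gamma_xyy = 0.000000, Gamma_yxx = 0.000000, Gamma_yxy = 0.000000, Gamma_yyy = 0.000000; k2 = (1.750000, 1.000000, 0.000000, 0.000000)
  k3: at (x, y) = (0.293750, -0.725000), (dx/dtau, dy/dtau) = (1.750000, 1.000000); Gamma_xxx = 0.000000, Gamma_xxy = 0.000000, Gamma_xyy = 0.000000, Gamma_yxx = 0.000000, Gamma_yxy = 0.000000, Gamma_yyy = 0.000000; k3 = (1.750000, 1.000000, 0.000000, 0.000000)
  k4: at (x, y) = (0.337500, -0.700000), (dx/dtau, dy/dtau) = (1.750000, 1.000000); Gamma_xxx = 0.000000, Gamma_xxy = 0.000000, Gamma_xyy = 0.000000, Gamma_yxx = 0.000000, Gamma_yxy = 0.000000, Gamma_yyy = 0.000000; k4 = (1.750000, 1.000000, 0.000000, 0.000000)
  Y <- Y + (h/6)(k1 + 2k2 + 2k3 + k4): x = 0.3375, y = -0.7000, dx/dtau = 1.7500, dy/dtau = 1.0000
step 2:
  k1: at (x, y) = (0.337500, -0.700000), (dx/dtau, dy/dtau) = (1.750000, 1.000000); Gamma_xxx = 0.000000, Gamma_xxy = 0.000000, Gamma_xyy = 0.000000, Gamma_yxx = 0.000000, Gamma_yxy = 0.000000, Gamma_yyy = 0.000000; k1 = (1.750000, 1.000000, 0.000000, 0.000000)
  k2: at (x, y) = (0.381250, -0.675000), (dx/dtau, dy/dtau) = (1.750000, 1.000000); Gamma_xxx = 0.000000, Gamma_xxy = 0.000000, Gamma_xyy = 0.000000, Gamma_yxx = 0.000000, Gamma_yxy = 0.000000, Gamma_yyy = 0.000000; k2 = (1.750000, 1.000000, 0.000000, 0.000000)
  k3: at (x, y) = (0.381250, -0.675000), (dx/dtau, dy/dtau) = (1.750000, 1.000000); Gamma_xxx = 0.000000, Gamma_xxy = 0.000000, Gamma_xyy = 0.000000, Gamma_yxx = 0.000000, Gamma_yxy = 0.000000, Gamma_yyy = 0.000000; k3 = (1.750000, 1.000000, 0.000000, 0.000000)
  k4: at (x, y) = (0.425000, -0.650000), (dx/dtau, dy/dtau) = (1.750000, 1.000000); Gamma_xxx = 0.000000, Gamma_xxy = 0.000000, Gamma_xyy = 0.000000, Gamma_yxx = 0.000000, Gamma_yxy = 0.000000, Gamma_yyy = 0.000000; k4 = (1.750000, 1.000000, 0.000000, 0.000000)
  Y <- Y + (h/6)(k1 + 2k2 + 2k3 + k4): x = 0.4250, y = -0.6500, dx/dtau = 1.7500, dy/dtau = 1.0000


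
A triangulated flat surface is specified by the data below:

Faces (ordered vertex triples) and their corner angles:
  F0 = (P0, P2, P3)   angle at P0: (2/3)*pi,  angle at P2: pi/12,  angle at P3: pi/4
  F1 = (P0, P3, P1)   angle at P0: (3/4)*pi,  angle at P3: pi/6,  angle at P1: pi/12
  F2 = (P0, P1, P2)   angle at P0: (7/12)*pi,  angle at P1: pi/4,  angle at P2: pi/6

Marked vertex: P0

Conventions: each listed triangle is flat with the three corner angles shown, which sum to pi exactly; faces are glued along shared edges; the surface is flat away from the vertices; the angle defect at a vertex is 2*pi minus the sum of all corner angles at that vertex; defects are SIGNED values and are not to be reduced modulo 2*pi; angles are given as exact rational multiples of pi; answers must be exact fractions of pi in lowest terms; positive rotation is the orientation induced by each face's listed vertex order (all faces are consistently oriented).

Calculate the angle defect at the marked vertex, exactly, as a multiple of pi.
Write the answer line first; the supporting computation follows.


Answer: defect(P0) = 0

Sum of corner angles at P0: 2*pi
defect = 2*pi - 2*pi


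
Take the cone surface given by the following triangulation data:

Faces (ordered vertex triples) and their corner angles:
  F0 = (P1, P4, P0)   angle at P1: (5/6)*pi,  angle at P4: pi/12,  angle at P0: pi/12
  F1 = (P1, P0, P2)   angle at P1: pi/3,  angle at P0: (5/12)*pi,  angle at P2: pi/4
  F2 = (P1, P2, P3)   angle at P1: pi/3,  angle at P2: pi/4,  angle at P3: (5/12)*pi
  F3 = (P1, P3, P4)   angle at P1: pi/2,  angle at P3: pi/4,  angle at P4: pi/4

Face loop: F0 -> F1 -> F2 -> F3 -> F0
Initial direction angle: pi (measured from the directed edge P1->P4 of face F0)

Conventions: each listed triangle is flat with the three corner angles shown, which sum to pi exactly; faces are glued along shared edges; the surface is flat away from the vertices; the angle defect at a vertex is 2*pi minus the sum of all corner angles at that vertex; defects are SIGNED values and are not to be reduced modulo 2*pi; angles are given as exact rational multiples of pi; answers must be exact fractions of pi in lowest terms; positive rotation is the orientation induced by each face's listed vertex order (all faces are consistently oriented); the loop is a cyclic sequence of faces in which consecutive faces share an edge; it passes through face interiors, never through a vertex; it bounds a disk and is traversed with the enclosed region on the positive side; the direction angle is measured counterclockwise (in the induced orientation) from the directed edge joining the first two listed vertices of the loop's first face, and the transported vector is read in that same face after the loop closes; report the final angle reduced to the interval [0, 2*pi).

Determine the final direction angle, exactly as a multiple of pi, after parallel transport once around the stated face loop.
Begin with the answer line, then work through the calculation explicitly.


Answer: final direction angle = pi

enclosed vertex P1: corner angles sum to 2*pi, defect = 2*pi - 2*pi = 0
summing the enclosed defects onto the initial angle, mod 2*pi in the induced orientation:
final angle = pi + 0 = pi (mod 2*pi)


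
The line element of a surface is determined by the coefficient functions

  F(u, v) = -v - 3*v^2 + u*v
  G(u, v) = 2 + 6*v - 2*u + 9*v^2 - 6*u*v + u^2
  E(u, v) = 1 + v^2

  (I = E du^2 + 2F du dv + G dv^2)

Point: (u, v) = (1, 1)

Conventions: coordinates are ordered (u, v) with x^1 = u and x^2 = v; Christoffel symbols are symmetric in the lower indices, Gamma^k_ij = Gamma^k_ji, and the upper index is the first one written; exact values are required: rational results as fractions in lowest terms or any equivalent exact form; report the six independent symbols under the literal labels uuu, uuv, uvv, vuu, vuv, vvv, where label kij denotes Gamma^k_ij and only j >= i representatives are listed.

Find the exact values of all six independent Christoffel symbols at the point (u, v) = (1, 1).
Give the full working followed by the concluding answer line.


E = 2, F = -3, G = 10 at the point
E_u = 0, E_v = 2, F_u = 1, F_v = -6, G_u = -6, G_v = 18
EG - F^2 = 11;  g^inv = (1/11) * [[10, 3], [3, 2]]
first-kind symbols [ij,l] = (1/2)(d_i g_jl + d_j g_il - d_l g_ij): [uu,u] = E_u/2 = 0, [uu,v] = F_u - E_v/2 = 0, [uv,u] = E_v/2 = 1, [uv,v] = G_u/2 = -3, [vv,u] = F_v - G_u/2 = -3, [vv,v] = G_v/2 = 9
Gamma^u_ij = (G*[ij,u] - F*[ij,v])/(EG - F^2), Gamma^v_ij = (E*[ij,v] - F*[ij,u])/(EG - F^2)

Answer: Gamma_uuu = 0, Gamma_uuv = 1/11, Gamma_uvv = -3/11, Gamma_vuu = 0, Gamma_vuv = -3/11, Gamma_vvv = 9/11


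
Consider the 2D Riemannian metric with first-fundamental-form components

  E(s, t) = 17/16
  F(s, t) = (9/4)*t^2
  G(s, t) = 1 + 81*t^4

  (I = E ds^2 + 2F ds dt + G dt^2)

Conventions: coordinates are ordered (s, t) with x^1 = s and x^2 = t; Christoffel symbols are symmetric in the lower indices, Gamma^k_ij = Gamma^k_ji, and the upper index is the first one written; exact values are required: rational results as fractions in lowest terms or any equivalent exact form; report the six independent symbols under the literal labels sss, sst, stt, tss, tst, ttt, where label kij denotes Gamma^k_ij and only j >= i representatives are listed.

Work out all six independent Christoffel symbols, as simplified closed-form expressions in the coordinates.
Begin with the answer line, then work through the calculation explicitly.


Answer: Gamma_sss = 0, Gamma_sst = 0, Gamma_stt = 72*t/(1296*t^4 + 17), Gamma_tss = 0, Gamma_tst = 0, Gamma_ttt = 2592*t^3/(1296*t^4 + 17)

E = 17/16; F = (9/4)*t^2; G = 1 + 81*t^4
Gamma^k_ij = (1/2) g^{kl} (d_i g_jl + d_j g_il - d_l g_ij), with g^inv = (1/(EG-F^2)) [[G, -F], [-F, E]]
first partials: E_s = 0, E_t = 0, F_s = 0, F_t = (9/2)*t, G_s = 0, G_t = 324*t^3
D = EG - F^2 = 17/16 + 81*t^4
expanded: Gamma^s_ss = (G E_s - 2F F_s + F E_t)/(2D), Gamma^s_st = (G E_t - F G_s)/(2D), Gamma^s_tt = (2G F_t - G G_s - F G_t)/(2D), Gamma^t_ss = (2E F_s - E E_t - F E_s)/(2D), Gamma^t_st = (E G_s - F E_t)/(2D), Gamma^t_tt = (E G_t - 2F F_t + F G_s)/(2D); substitute and cancel common factors


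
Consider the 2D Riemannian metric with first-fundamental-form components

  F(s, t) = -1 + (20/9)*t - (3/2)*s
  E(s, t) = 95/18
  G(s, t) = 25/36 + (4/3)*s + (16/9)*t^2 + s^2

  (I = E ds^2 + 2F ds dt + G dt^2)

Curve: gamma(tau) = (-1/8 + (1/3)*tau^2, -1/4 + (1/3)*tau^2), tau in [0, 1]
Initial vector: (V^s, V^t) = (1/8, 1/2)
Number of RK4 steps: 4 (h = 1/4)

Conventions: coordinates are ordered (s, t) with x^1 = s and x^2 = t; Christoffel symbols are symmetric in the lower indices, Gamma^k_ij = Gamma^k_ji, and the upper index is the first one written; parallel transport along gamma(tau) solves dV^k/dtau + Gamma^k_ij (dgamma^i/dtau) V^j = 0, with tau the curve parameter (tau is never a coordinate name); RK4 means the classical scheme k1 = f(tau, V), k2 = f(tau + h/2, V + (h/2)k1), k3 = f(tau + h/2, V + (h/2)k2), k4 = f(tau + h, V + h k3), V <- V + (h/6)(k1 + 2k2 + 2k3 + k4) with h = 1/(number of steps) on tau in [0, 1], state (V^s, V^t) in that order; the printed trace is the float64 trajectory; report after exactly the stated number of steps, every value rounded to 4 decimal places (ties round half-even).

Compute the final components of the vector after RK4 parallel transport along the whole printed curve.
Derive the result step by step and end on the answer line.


gamma'(tau) = ((2/3)*tau, (2/3)*tau); f(tau, V)^k = -Gamma^k_ij(gamma(tau)) gamma'^i(tau) V^j; h = 1/4; intermediate values shown to 6 dp
curve data and Christoffel symbols at the stage parameters:
  tau = 0.000000: gamma = (-0.125000, -0.250000), gamma' = (0.000000, 0.000000); Gamma_sss = -1.296487, Gamma_sst = 0.468176, Gamma_stt = 0.310792, Gamma_tss = -5.001676, Gamma_tst = 1.806161, Gamma_ttt = -0.029432
  tau = 0.125000: gamma = (-0.119792, -0.244792), gamma' = (0.083333, 0.083333); Gamma_sss = -1.279967, Gamma_sst = 0.466655, Gamma_stt = 0.315632, Gamma_tss = -4.951558, Gamma_tst = 1.805255, Gamma_ttt = -0.006970
  tau = 0.250000: gamma = (-0.104167, -0.229167), gamma' = (0.166667, 0.166667); Gamma_sss = -1.228900, Gamma_sst = 0.460838, Gamma_stt = 0.329285, Gamma_tss = -4.793658, Gamma_tst = 1.797622, Gamma_ttt = 0.057774
  tau = 0.375000: gamma = (-0.078125, -0.203125), gamma' = (0.250000, 0.250000); Gamma_sss = -1.140601, Gamma_sst = 0.447527, Gamma_stt = 0.348987, Gamma_tss = -4.511941, Gamma_tst = 1.770310, Gamma_ttt = 0.156044
  tau = 0.500000: gamma = (-0.041667, -0.166667), gamma' = (0.333333, 0.333333); Gamma_sss = -1.015857, Gamma_sst = 0.423274, Gamma_stt = 0.370021, Gamma_tss = -4.099388, Gamma_tst = 1.708078, Gamma_ttt = 0.271944
  tau = 0.625000: gamma = (0.005208, -0.119792), gamma' = (0.416667, 0.416667); Gamma_sss = -0.863372, Gamma_sst = 0.386719, Gamma_stt = 0.386579, Gamma_tss = -3.576630, Gamma_tst = 1.602032, Gamma_ttt = 0.384558
  tau = 0.750000: gamma = (0.062500, -0.062500), gamma' = (0.500000, 0.500000); Gamma_sss = -0.699619, Gamma_sst = 0.340093, Gamma_stt = 0.393713, Gamma_tss = -2.995552, Gamma_tst = 1.456171, Gamma_ttt = 0.474487
  tau = 0.875000: gamma = (0.130208, 0.005208), gamma' = (0.583333, 0.583333); Gamma_sss = -0.543015, Gamma_sst = 0.288477, Gamma_stt = 0.389148, Gamma_tss = -2.421071, Gamma_tst = 1.286194, Gamma_ttt = 0.530935
  tau = 1.000000: gamma = (0.208333, 0.083333), gamma' = (0.666667, 0.666667); Gamma_sss = -0.407016, Gamma_sst = 0.237426, Gamma_stt = 0.373545, Gamma_tss = -1.905536, Gamma_tst = 1.111563, Gamma_ttt = 0.553762
step 0: V^s = 0.1250, V^t = 0.5000
step 1: k1 = (0.000000, 0.000000), k2 = (-0.024123, -0.042155), k3 = (-0.023984, -0.042156), k4 = (-0.049222, -0.091934); V <- V + (h/6)(k1 + 2k2 + 2k3 + k4): V^s = 0.1189, V^t = 0.4891
step 2: k1 = (-0.049188, -0.091868), k2 = (-0.075573, -0.152727), k3 = (-0.074629, -0.151324), k4 = (-0.099533, -0.217934); V <- V + (h/6)(k1 + 2k2 + 2k3 + k4): V^s = 0.1002, V^t = 0.4509
step 3: k1 = (-0.099434, -0.217705), k2 = (-0.119077, -0.278468), k3 = (-0.117118, -0.274201), k4 = (-0.127531, -0.314484); V <- V + (h/6)(k1 + 2k2 + 2k3 + k4): V^s = 0.0711, V^t = 0.3827
step 4: k1 = (-0.127623, -0.314685), k2 = (-0.127526, -0.327429), k3 = (-0.126895, -0.325733), k4 = (-0.118246, -0.313599); V <- V + (h/6)(k1 + 2k2 + 2k3 + k4): V^s = 0.0396, V^t = 0.3021

Answer: V^s = 0.0396, V^t = 0.3021
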